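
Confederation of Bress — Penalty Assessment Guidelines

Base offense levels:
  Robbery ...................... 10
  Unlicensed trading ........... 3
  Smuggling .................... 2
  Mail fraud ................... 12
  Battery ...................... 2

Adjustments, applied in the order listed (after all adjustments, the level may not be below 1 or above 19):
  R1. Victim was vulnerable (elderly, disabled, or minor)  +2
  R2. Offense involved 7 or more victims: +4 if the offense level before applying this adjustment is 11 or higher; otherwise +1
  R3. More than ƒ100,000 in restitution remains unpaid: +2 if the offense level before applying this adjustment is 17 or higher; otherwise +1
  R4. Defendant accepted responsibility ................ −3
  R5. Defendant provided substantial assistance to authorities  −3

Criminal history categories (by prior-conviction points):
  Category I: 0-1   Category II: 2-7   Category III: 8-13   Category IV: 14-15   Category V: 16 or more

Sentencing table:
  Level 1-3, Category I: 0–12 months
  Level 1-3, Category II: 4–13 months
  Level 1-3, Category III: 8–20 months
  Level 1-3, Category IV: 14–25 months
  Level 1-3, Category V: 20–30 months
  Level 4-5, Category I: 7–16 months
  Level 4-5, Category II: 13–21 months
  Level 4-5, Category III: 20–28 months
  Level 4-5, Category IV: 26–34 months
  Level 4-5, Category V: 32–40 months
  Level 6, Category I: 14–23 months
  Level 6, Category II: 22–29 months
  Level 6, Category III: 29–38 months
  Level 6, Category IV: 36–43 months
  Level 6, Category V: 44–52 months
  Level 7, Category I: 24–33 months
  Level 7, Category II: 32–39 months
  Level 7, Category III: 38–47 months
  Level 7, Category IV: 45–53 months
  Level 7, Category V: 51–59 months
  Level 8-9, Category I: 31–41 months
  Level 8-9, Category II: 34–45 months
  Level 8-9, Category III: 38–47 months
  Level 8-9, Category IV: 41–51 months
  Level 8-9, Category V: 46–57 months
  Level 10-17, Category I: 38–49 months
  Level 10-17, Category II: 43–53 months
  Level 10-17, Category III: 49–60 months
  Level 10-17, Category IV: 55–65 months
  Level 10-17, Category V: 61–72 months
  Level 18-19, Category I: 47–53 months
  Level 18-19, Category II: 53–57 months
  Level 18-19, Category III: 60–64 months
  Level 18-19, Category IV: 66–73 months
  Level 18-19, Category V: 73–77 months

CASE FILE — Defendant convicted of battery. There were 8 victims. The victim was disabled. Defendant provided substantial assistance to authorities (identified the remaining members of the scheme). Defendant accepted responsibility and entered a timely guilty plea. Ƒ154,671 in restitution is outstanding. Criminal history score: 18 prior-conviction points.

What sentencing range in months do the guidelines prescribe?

Base offense level for battery: 2.
R1 applies: 2 + 2 = 4.
R2 applies (level before this adjustment is 4 < 11, so +1): 4 + 1 = 5.
R3 applies (level before this adjustment is 5 < 17, so +1): 5 + 1 = 6.
R4 applies: 6 − 3 = 3.
R5 applies: 3 − 3 = 0.
Level 0 is below the minimum of 1; floored at 1.
Final offense level: 1.
Criminal history: 18 prior points → Category V (16+).
Level 1 falls in the 1-3 band.
Grid: Level 1-3 × Category V = 20-30 months.

20-30 months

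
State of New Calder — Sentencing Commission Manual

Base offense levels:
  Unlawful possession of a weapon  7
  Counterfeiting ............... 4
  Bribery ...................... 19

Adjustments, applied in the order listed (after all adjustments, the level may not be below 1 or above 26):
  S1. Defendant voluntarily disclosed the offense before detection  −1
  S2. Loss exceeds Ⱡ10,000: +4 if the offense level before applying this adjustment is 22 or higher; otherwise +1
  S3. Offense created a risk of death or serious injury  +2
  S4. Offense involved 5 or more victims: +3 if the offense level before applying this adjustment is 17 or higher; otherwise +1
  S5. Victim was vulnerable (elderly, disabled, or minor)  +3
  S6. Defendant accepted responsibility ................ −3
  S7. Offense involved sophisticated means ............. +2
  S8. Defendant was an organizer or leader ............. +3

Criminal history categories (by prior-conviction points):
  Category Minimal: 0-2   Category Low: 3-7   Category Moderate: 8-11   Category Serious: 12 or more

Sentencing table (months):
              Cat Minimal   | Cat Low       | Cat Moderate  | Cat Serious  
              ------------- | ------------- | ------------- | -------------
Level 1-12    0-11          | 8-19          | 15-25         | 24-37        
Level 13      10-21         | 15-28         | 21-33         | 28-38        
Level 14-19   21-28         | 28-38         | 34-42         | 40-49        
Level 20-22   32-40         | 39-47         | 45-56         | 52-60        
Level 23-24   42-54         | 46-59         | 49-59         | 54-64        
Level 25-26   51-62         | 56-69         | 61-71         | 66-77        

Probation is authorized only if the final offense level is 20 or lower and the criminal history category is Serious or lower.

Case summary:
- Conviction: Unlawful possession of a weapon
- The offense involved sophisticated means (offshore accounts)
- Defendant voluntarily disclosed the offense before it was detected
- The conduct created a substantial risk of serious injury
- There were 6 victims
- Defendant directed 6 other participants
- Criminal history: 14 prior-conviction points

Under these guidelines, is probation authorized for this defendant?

Base offense level for unlawful possession of a weapon: 7.
S1 applies: 7 − 1 = 6.
S3 applies: 6 + 2 = 8.
S4 applies (level before this adjustment is 8 < 17, so +1): 8 + 1 = 9.
S5 does not apply.
S6 does not apply.
S7 applies: 9 + 2 = 11.
S8 applies: 11 + 3 = 14.
Final offense level: 14.
Criminal history: 14 prior points → Category Serious (12+).
Level 14 falls in the 14-19 band.
Grid: Level 14-19 × Category Serious = 40-49 months.
Probation check: level 14 ≤ 20 and category Serious ≤ Serious → eligible.

Yes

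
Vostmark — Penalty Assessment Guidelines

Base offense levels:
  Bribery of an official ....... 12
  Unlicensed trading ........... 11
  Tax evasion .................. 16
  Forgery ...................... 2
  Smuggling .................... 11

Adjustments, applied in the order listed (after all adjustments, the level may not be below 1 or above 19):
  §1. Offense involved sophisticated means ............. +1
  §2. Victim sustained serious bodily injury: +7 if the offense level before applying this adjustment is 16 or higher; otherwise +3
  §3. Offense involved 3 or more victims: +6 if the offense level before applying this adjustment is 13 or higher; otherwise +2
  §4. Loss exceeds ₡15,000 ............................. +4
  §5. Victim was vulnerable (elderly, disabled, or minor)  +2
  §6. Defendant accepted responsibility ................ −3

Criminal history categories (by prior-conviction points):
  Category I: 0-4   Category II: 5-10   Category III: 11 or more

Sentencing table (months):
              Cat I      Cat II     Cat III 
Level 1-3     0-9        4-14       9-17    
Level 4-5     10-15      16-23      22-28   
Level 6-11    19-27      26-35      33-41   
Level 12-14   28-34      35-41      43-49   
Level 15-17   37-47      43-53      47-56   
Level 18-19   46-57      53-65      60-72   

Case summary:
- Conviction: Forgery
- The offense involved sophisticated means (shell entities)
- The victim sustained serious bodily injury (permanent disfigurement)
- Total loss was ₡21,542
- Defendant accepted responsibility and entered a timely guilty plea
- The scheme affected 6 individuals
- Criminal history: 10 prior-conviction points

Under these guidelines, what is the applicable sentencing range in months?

26-35 months

Base offense level for forgery: 2.
§1 applies: 2 + 1 = 3.
§2 applies (level before this adjustment is 3 < 16, so +3): 3 + 3 = 6.
§3 applies (level before this adjustment is 6 < 13, so +2): 6 + 2 = 8.
§4 applies: 8 + 4 = 12.
§6 applies: 12 − 3 = 9.
Final offense level: 9.
Criminal history: 10 prior points → Category II (5-10).
Level 9 falls in the 6-11 band.
Grid: Level 6-11 × Category II = 26-35 months.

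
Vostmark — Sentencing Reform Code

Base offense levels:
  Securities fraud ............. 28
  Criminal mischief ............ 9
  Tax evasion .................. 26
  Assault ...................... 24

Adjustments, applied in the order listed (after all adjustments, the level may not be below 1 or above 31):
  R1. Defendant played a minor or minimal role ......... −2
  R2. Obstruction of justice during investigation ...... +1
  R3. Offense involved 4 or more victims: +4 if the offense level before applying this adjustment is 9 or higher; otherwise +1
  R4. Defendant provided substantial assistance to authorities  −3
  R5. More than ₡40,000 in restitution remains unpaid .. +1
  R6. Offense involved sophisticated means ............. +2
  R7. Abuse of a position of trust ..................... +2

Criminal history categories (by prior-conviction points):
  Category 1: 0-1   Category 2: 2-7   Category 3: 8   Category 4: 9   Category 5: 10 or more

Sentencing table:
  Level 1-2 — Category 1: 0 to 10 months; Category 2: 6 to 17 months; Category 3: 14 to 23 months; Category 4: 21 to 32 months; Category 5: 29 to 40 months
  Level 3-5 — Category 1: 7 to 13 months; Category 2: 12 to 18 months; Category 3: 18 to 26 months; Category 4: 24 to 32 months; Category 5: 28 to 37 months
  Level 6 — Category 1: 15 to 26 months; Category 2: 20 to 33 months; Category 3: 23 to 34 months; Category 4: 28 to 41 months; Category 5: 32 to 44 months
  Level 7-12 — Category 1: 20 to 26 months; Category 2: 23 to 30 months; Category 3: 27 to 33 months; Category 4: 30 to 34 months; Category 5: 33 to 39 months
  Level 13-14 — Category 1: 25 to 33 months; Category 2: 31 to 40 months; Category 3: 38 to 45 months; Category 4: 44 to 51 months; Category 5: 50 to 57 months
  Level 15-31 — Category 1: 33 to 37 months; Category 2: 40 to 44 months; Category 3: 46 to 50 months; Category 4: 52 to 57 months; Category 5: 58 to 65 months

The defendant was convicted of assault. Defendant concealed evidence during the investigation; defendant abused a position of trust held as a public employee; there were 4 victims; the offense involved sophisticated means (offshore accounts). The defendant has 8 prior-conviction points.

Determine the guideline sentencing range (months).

46-50 months

Base offense level for assault: 24.
R2 applies: 24 + 1 = 25.
R3 applies (level before this adjustment is 25 ≥ 9, so +4): 25 + 4 = 29.
R6 applies: 29 + 2 = 31.
R7 applies: 31 + 2 = 33.
Level 33 exceeds the maximum of 31; capped at 31.
Final offense level: 31.
Criminal history: 8 prior points → Category 3 (8).
Level 31 falls in the 15-31 band.
Grid: Level 15-31 × Category 3 = 46-50 months.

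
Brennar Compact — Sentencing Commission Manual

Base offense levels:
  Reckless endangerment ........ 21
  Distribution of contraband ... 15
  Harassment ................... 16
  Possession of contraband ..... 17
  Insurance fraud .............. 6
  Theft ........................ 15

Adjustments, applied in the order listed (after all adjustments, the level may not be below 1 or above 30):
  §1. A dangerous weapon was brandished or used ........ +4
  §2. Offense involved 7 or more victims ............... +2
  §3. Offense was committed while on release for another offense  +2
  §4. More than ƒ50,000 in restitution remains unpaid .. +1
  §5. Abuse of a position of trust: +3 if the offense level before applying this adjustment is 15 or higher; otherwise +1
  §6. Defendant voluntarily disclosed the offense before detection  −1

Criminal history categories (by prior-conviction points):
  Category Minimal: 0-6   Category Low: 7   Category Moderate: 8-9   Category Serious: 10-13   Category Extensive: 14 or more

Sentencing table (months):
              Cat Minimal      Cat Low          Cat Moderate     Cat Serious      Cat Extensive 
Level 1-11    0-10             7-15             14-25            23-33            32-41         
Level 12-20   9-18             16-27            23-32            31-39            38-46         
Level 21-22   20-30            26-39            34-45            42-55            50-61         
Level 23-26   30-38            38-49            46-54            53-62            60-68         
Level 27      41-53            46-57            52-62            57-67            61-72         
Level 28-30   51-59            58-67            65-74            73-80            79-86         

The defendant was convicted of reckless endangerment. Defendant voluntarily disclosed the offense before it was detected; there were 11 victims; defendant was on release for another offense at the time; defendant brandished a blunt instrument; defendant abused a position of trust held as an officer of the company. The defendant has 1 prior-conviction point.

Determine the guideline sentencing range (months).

51-59 months

Base offense level for reckless endangerment: 21.
§1 applies: 21 + 4 = 25.
§2 applies: 25 + 2 = 27.
§3 applies: 27 + 2 = 29.
§4 does not apply.
§5 applies (level before this adjustment is 29 ≥ 15, so +3): 29 + 3 = 32.
§6 applies: 32 − 1 = 31.
Level 31 exceeds the maximum of 30; capped at 30.
Final offense level: 30.
Criminal history: 1 prior point → Category Minimal (0-6).
Level 30 falls in the 28-30 band.
Grid: Level 28-30 × Category Minimal = 51-59 months.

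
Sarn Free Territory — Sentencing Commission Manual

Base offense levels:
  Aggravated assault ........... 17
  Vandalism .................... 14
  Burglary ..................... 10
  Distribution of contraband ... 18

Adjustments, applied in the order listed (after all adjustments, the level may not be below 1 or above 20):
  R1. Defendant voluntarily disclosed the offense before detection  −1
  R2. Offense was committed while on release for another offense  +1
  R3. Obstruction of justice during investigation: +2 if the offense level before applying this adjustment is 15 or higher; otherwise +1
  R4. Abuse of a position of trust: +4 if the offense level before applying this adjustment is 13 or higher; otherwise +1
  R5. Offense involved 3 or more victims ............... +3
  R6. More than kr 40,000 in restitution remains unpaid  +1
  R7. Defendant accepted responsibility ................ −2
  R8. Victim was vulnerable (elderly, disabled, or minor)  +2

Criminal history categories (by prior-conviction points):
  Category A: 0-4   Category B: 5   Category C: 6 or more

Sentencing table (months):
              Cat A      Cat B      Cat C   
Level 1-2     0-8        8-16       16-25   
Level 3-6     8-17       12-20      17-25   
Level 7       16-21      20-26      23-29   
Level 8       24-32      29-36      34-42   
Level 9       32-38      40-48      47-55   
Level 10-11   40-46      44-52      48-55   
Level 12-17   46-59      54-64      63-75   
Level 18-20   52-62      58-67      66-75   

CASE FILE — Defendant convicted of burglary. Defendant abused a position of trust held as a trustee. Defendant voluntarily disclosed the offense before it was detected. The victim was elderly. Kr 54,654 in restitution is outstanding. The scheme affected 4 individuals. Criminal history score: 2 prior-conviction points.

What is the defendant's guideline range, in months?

Base offense level for burglary: 10.
R1 applies: 10 − 1 = 9.
R3 does not apply.
R4 applies (level before this adjustment is 9 < 13, so +1): 9 + 1 = 10.
R5 applies: 10 + 3 = 13.
R6 applies: 13 + 1 = 14.
R8 applies: 14 + 2 = 16.
Final offense level: 16.
Criminal history: 2 prior points → Category A (0-4).
Level 16 falls in the 12-17 band.
Grid: Level 12-17 × Category A = 46-59 months.

46-59 months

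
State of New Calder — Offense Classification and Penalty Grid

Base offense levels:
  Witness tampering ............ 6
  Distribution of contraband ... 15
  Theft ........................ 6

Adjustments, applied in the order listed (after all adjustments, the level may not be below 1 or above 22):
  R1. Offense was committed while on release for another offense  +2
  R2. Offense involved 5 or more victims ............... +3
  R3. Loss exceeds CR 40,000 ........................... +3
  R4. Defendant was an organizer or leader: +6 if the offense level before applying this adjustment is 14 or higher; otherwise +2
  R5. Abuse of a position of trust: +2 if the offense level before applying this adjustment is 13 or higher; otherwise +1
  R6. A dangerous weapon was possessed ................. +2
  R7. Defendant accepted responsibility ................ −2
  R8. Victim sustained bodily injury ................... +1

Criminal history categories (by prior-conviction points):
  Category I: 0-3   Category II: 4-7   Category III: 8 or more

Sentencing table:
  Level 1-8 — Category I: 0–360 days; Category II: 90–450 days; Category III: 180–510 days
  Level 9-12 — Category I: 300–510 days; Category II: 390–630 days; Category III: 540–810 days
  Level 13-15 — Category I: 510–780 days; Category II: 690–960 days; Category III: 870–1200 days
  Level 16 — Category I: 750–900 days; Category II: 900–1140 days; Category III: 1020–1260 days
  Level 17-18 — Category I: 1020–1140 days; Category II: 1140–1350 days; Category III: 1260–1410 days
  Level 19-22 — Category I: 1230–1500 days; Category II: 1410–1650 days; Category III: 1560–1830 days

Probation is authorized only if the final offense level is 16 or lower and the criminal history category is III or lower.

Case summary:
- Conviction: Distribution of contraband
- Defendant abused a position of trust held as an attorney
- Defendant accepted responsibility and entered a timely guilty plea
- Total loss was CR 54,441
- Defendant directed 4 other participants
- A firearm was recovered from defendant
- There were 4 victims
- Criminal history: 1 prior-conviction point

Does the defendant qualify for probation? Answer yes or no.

Base offense level for distribution of contraband: 15.
R2 does not apply.
R3 applies: 15 + 3 = 18.
R4 applies (level before this adjustment is 18 ≥ 14, so +6): 18 + 6 = 24.
R5 applies (level before this adjustment is 24 ≥ 13, so +2): 24 + 2 = 26.
R6 applies: 26 + 2 = 28.
R7 applies: 28 − 2 = 26.
Level 26 exceeds the maximum of 22; capped at 22.
Final offense level: 22.
Criminal history: 1 prior point → Category I (0-3).
Level 22 falls in the 19-22 band.
Grid: Level 19-22 × Category I = 1230-1500 days.
Probation check: level 22 > 16 and category I ≤ III → not eligible.

No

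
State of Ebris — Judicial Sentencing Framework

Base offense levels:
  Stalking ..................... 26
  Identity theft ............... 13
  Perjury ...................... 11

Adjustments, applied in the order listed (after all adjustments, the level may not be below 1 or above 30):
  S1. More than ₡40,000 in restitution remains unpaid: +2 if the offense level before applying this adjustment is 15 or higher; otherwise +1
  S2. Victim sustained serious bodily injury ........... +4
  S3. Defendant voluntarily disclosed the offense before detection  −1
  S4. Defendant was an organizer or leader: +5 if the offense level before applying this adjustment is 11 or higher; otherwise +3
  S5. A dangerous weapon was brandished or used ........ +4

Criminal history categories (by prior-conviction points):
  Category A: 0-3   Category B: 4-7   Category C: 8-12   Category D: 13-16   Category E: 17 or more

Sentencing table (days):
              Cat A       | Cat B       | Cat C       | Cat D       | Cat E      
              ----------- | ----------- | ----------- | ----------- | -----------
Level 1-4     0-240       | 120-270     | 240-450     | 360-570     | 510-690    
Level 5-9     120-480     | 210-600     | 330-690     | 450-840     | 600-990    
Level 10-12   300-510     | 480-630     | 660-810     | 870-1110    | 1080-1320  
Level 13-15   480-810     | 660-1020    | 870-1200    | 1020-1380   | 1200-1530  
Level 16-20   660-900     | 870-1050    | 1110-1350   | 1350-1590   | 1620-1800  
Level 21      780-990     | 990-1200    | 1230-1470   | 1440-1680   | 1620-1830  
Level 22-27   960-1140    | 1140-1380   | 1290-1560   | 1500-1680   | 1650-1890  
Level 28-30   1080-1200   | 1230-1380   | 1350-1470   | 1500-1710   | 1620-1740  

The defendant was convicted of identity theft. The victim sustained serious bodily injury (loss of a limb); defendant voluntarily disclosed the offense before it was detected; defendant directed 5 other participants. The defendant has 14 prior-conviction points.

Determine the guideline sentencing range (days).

1440-1680 days

Base offense level for identity theft: 13.
S1 does not apply.
S2 applies: 13 + 4 = 17.
S3 applies: 17 − 1 = 16.
S4 applies (level before this adjustment is 16 ≥ 11, so +5): 16 + 5 = 21.
Final offense level: 21.
Criminal history: 14 prior points → Category D (13-16).
Level 21 falls in the 21 band.
Grid: Level 21 × Category D = 1440-1680 days.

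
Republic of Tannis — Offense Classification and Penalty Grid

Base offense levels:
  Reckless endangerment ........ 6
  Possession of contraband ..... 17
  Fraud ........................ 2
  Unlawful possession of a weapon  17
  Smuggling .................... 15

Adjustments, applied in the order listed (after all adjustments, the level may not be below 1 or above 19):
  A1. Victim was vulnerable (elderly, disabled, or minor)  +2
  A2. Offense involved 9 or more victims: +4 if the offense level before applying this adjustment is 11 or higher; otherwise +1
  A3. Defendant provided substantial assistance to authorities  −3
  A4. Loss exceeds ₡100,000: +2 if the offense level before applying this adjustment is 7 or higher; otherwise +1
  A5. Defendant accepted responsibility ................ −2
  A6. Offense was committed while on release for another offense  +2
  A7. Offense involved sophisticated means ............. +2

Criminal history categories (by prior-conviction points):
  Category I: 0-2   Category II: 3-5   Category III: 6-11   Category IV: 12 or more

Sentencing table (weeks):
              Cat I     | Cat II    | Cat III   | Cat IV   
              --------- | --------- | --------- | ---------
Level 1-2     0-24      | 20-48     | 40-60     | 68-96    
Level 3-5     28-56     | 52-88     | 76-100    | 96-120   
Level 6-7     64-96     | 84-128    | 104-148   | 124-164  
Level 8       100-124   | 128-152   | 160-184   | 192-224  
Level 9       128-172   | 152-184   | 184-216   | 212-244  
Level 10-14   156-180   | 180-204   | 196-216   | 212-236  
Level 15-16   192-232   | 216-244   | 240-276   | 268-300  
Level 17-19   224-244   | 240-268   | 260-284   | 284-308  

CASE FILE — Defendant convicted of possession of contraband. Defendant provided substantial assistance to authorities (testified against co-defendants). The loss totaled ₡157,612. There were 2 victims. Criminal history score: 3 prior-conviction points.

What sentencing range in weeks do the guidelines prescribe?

216-244 weeks

Base offense level for possession of contraband: 17.
A1 does not apply.
A2 does not apply.
A3 applies: 17 − 3 = 14.
A4 applies (level before this adjustment is 14 ≥ 7, so +2): 14 + 2 = 16.
A5 does not apply.
Final offense level: 16.
Criminal history: 3 prior points → Category II (3-5).
Level 16 falls in the 15-16 band.
Grid: Level 15-16 × Category II = 216-244 weeks.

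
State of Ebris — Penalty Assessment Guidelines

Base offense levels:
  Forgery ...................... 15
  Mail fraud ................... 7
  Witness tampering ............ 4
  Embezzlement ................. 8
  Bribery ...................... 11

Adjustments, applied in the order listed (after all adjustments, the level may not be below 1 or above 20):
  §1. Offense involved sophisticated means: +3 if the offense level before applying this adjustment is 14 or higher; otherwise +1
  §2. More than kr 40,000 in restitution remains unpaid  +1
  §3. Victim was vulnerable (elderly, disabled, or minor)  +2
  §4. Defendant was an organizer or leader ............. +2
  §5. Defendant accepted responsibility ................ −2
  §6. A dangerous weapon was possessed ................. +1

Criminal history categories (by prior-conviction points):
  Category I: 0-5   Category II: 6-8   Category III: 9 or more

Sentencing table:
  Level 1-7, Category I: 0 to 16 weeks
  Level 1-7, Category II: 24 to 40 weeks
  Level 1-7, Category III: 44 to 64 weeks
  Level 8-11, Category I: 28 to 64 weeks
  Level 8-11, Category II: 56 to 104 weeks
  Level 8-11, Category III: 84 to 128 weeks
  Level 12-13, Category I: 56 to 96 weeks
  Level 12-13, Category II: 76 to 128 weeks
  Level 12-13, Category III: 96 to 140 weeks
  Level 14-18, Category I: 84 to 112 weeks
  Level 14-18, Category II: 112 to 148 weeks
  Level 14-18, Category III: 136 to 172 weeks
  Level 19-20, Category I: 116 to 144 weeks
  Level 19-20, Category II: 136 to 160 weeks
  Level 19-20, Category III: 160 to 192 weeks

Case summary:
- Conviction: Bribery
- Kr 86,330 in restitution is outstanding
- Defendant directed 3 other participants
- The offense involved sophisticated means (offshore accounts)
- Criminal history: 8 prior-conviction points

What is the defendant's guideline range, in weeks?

112-148 weeks

Base offense level for bribery: 11.
§1 applies (level before this adjustment is 11 < 14, so +1): 11 + 1 = 12.
§2 applies: 12 + 1 = 13.
§4 applies: 13 + 2 = 15.
Final offense level: 15.
Criminal history: 8 prior points → Category II (6-8).
Level 15 falls in the 14-18 band.
Grid: Level 14-18 × Category II = 112-148 weeks.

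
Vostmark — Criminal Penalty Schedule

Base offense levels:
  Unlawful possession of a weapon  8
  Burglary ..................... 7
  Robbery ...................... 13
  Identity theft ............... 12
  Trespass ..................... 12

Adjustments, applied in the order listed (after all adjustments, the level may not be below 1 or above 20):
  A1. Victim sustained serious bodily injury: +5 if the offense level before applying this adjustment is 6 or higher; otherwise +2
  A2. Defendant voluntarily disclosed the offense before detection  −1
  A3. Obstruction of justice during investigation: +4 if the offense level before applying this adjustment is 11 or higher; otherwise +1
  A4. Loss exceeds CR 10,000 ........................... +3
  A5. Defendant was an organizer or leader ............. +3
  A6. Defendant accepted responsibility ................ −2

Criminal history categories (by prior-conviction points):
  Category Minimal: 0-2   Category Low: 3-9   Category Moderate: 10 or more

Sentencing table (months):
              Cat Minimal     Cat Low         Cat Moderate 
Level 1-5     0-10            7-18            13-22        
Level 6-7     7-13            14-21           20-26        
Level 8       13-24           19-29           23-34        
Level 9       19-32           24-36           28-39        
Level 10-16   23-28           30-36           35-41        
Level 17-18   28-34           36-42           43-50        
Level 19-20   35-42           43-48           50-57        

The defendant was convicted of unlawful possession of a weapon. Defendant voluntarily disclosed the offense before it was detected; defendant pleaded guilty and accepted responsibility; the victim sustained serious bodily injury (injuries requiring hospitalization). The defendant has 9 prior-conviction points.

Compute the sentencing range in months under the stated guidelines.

Base offense level for unlawful possession of a weapon: 8.
A1 applies (level before this adjustment is 8 ≥ 6, so +5): 8 + 5 = 13.
A2 applies: 13 − 1 = 12.
A4 does not apply.
A6 applies: 12 − 2 = 10.
Final offense level: 10.
Criminal history: 9 prior points → Category Low (3-9).
Level 10 falls in the 10-16 band.
Grid: Level 10-16 × Category Low = 30-36 months.

30-36 months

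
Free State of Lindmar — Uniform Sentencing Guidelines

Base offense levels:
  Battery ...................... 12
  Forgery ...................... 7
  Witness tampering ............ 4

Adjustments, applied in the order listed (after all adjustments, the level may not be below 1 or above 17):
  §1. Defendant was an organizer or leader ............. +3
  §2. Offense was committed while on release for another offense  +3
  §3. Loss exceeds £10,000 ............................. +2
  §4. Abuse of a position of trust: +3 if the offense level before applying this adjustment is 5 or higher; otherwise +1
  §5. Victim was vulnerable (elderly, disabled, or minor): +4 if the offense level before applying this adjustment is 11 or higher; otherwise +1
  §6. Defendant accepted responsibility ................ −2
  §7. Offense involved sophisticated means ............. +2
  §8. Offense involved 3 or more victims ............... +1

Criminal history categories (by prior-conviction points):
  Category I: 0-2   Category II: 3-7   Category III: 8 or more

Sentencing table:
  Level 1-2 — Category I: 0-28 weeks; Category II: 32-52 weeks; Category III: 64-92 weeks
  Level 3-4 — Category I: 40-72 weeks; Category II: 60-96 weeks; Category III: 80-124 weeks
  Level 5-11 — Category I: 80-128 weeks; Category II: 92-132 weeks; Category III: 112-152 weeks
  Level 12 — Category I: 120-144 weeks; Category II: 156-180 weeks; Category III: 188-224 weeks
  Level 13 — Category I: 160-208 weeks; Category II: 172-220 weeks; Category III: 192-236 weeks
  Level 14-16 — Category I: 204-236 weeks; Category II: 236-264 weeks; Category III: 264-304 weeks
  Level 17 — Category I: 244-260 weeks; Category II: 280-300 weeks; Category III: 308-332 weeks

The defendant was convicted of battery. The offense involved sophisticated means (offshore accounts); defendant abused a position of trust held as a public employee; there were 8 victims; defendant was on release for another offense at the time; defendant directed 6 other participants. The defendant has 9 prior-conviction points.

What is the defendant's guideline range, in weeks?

308-332 weeks

Base offense level for battery: 12.
§1 applies: 12 + 3 = 15.
§2 applies: 15 + 3 = 18.
§3 does not apply.
§4 applies (level before this adjustment is 18 ≥ 5, so +3): 18 + 3 = 21.
§5 does not apply.
§7 applies: 21 + 2 = 23.
§8 applies: 23 + 1 = 24.
Level 24 exceeds the maximum of 17; capped at 17.
Final offense level: 17.
Criminal history: 9 prior points → Category III (8+).
Level 17 falls in the 17 band.
Grid: Level 17 × Category III = 308-332 weeks.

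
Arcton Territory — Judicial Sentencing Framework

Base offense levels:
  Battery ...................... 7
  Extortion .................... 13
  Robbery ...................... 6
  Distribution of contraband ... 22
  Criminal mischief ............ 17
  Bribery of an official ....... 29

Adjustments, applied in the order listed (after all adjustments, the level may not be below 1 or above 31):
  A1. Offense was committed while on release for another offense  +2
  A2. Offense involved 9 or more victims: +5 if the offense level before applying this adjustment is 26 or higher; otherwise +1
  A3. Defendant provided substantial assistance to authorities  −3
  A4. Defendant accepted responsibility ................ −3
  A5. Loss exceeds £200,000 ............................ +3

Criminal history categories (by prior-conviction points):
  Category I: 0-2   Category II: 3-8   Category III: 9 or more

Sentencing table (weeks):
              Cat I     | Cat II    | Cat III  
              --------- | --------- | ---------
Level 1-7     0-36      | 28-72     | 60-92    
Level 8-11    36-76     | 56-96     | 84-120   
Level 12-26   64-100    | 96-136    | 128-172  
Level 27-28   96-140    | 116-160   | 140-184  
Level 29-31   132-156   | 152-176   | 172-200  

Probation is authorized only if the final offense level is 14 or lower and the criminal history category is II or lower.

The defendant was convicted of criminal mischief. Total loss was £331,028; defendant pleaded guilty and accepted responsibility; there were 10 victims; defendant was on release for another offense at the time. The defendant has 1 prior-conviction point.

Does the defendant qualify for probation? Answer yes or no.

No

Base offense level for criminal mischief: 17.
A1 applies: 17 + 2 = 19.
A2 applies (level before this adjustment is 19 < 26, so +1): 19 + 1 = 20.
A3 does not apply.
A4 applies: 20 − 3 = 17.
A5 applies: 17 + 3 = 20.
Final offense level: 20.
Criminal history: 1 prior point → Category I (0-2).
Level 20 falls in the 12-26 band.
Grid: Level 12-26 × Category I = 64-100 weeks.
Probation check: level 20 > 14 and category I ≤ II → not eligible.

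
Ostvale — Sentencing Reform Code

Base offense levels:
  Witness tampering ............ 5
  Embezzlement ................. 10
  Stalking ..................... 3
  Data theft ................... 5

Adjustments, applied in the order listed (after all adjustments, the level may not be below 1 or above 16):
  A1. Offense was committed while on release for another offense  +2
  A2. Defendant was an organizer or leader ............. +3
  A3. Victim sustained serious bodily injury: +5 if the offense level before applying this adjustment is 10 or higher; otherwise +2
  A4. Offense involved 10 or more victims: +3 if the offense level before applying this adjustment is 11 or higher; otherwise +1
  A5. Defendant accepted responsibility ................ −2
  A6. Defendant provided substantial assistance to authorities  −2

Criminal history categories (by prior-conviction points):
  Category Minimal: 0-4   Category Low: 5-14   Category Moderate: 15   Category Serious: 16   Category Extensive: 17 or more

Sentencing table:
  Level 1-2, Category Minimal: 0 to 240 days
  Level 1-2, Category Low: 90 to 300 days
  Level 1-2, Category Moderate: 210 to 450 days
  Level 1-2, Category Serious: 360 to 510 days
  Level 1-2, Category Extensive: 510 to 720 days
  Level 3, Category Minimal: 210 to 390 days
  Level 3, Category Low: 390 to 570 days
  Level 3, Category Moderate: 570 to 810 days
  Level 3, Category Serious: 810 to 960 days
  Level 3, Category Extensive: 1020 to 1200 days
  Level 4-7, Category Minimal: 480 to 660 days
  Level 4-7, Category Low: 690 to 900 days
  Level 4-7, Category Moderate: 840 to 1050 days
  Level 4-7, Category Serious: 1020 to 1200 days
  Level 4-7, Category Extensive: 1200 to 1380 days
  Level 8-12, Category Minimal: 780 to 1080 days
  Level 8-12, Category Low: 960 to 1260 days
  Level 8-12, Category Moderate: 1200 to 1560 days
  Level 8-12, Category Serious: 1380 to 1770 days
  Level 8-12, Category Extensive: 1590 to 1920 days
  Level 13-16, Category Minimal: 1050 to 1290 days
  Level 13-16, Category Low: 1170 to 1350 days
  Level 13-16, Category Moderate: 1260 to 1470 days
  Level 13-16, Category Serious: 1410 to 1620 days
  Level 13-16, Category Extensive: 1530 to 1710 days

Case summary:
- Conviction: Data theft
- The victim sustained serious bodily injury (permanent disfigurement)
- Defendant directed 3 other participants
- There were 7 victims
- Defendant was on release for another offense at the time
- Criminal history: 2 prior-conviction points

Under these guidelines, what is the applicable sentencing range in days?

1050-1290 days

Base offense level for data theft: 5.
A1 applies: 5 + 2 = 7.
A2 applies: 7 + 3 = 10.
A3 applies (level before this adjustment is 10 ≥ 10, so +5): 10 + 5 = 15.
A4 does not apply.
A5 does not apply.
A6 does not apply.
Final offense level: 15.
Criminal history: 2 prior points → Category Minimal (0-4).
Level 15 falls in the 13-16 band.
Grid: Level 13-16 × Category Minimal = 1050-1290 days.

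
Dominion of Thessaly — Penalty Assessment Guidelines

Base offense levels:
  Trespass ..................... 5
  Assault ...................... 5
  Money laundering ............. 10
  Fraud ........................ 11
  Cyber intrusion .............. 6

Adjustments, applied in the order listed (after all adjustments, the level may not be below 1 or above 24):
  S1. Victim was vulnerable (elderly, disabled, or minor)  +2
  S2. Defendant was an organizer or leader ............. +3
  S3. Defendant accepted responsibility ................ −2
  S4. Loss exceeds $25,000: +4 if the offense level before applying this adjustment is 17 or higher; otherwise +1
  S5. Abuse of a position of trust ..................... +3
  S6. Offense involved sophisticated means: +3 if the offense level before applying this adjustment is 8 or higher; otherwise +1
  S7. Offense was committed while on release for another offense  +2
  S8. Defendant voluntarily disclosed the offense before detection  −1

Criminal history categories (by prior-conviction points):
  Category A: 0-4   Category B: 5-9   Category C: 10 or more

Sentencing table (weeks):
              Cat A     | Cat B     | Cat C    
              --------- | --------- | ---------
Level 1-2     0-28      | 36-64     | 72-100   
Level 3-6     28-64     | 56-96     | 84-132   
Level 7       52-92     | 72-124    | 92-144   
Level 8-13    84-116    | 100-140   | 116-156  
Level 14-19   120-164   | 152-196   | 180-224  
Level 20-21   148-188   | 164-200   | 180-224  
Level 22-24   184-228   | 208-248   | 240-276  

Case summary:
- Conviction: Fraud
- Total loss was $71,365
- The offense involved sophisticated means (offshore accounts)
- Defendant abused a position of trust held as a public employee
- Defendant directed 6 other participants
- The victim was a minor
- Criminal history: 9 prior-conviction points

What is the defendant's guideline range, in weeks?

Base offense level for fraud: 11.
S1 applies: 11 + 2 = 13.
S2 applies: 13 + 3 = 16.
S3 does not apply.
S4 applies (level before this adjustment is 16 < 17, so +1): 16 + 1 = 17.
S5 applies: 17 + 3 = 20.
S6 applies (level before this adjustment is 20 ≥ 8, so +3): 20 + 3 = 23.
S7 does not apply.
Final offense level: 23.
Criminal history: 9 prior points → Category B (5-9).
Level 23 falls in the 22-24 band.
Grid: Level 22-24 × Category B = 208-248 weeks.

208-248 weeks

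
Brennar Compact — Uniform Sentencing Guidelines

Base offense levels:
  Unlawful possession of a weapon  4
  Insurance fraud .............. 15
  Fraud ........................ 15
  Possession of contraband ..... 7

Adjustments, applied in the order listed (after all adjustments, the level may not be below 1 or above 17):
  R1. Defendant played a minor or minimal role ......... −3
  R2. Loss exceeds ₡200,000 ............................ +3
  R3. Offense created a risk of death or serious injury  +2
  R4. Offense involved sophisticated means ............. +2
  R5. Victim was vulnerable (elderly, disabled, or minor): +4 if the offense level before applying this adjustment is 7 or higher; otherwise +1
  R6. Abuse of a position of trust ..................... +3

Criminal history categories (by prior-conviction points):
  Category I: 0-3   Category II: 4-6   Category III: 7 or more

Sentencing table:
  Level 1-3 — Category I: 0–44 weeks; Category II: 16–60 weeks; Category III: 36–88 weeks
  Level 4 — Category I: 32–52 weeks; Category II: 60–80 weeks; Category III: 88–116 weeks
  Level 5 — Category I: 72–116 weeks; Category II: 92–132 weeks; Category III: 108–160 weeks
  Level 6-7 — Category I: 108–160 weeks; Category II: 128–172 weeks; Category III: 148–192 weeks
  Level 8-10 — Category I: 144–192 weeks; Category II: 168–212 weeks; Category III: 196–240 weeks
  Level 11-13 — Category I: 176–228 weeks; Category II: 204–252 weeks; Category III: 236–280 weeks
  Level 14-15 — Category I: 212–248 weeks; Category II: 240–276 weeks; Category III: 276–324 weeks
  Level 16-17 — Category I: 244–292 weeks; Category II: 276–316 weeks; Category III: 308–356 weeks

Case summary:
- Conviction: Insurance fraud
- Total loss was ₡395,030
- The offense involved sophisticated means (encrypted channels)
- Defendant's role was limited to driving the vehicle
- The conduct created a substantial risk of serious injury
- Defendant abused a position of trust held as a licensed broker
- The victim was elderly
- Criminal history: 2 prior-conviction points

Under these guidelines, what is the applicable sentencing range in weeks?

Base offense level for insurance fraud: 15.
R1 applies: 15 − 3 = 12.
R2 applies: 12 + 3 = 15.
R3 applies: 15 + 2 = 17.
R4 applies: 17 + 2 = 19.
R5 applies (level before this adjustment is 19 ≥ 7, so +4): 19 + 4 = 23.
R6 applies: 23 + 3 = 26.
Level 26 exceeds the maximum of 17; capped at 17.
Final offense level: 17.
Criminal history: 2 prior points → Category I (0-3).
Level 17 falls in the 16-17 band.
Grid: Level 16-17 × Category I = 244-292 weeks.

244-292 weeks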